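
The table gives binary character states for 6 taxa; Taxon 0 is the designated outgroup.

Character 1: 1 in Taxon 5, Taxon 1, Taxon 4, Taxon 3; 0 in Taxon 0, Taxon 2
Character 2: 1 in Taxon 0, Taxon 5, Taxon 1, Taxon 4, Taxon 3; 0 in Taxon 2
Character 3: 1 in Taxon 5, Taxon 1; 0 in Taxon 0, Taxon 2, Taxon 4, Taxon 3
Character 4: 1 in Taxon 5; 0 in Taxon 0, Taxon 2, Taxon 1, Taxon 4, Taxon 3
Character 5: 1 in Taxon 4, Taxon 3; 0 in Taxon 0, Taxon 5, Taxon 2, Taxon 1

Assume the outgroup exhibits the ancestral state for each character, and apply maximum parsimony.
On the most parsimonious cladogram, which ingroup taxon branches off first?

Taxon 2

Character polarity is set by the outgroup: the derived state is whichever differs from the outgroup's state, so for Character 2 the derived state is '0', and for the remaining characters it is '1'.
Character 1: derived state '1' in Taxon 1, Taxon 3, Taxon 4, and Taxon 5 only — synapomorphy for {Taxon 1, Taxon 3, Taxon 4, Taxon 5}.
Character 2: derived state '0' in Taxon 2 only — an autapomorphy, so it tells us nothing about relationships among taxa.
Character 3 (derived state '1') is shared by Taxon 1 and Taxon 5 — a synapomorphy uniting that clade.
Character 4 (derived state '1') is unique to Taxon 5 (autapomorphy; uninformative for grouping).
Character 5: derived state '1' in Taxon 3 and Taxon 4 only — synapomorphy for {Taxon 3, Taxon 4}.
Most parsimonious ingroup topology: (((Taxon 5,Taxon 1),(Taxon 4,Taxon 3)),Taxon 2).
Taxon 2 is sister to the clade containing all other ingroup taxa, so it is the earliest-diverging (most basal) ingroup lineage.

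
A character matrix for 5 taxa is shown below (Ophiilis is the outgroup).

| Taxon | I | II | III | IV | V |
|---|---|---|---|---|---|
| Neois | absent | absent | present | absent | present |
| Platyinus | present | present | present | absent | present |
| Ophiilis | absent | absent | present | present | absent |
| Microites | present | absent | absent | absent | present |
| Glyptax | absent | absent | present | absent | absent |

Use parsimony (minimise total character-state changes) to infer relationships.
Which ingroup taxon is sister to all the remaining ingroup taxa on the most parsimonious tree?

Character polarity is set by the outgroup: the derived state is whichever differs from the outgroup's state, so for III, IV the derived state is 'absent', and for the remaining characters it is 'present'.
I (derived state 'present') is shared by Microites and Platyinus — a synapomorphy uniting that clade.
II: derived state 'present' in Platyinus only — an autapomorphy, so it tells us nothing about relationships among taxa.
III (derived state 'absent') is unique to Microites (autapomorphy; uninformative for grouping).
All ingroup taxa share the derived state 'absent' for IV; it defines the ingroup but does not resolve relationships within it.
Only Microites, Neois, and Platyinus show the derived state 'present' for V, supporting them as a clade.
Most parsimonious ingroup topology: (Glyptax,((Platyinus,Microites),Neois)).
Glyptax is sister to the clade containing all other ingroup taxa, so it is the earliest-diverging (most basal) ingroup lineage.

Glyptax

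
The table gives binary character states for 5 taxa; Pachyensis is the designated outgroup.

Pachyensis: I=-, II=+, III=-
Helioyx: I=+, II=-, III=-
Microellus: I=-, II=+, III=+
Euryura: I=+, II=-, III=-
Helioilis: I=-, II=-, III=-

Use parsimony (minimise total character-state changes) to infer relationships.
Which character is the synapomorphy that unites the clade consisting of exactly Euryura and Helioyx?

I

Character polarity is set by the outgroup: the derived state is whichever differs from the outgroup's state, so for II the derived state is '-', and for the remaining characters it is '+'.
I (derived state '+') is shared by Euryura and Helioyx — a synapomorphy uniting that clade.
Only Euryura, Helioilis, and Helioyx show the derived state '-' for II, supporting them as a clade.
III: derived state '+' in Microellus only — an autapomorphy, so it tells us nothing about relationships among taxa.
Most parsimonious ingroup topology: (((Helioyx,Euryura),Helioilis),Microellus).
The clade {Euryura, Helioyx} is supported by I: its derived state '+' occurs in exactly those taxa and in no other taxon (including the outgroup).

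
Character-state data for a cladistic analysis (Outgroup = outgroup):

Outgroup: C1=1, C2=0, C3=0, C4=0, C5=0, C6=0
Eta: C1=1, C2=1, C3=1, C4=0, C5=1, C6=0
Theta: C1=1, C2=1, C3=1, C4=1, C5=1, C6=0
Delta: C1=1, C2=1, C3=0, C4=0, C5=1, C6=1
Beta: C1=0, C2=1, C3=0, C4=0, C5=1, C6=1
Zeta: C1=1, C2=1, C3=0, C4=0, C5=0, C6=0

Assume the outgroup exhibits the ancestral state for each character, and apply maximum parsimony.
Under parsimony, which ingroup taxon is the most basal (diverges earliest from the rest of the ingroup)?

Zeta

Character polarity is set by the outgroup: the derived state is whichever differs from the outgroup's state, so for C1 the derived state is '0', and for the remaining characters it is '1'.
C1: derived state '0' in Beta only — an autapomorphy, so it tells us nothing about relationships among taxa.
All ingroup taxa share the derived state '1' for C2; it defines the ingroup but does not resolve relationships within it.
Only Eta and Theta show the derived state '1' for C3, supporting them as a clade.
C4: derived state '1' in Theta only — an autapomorphy, so it tells us nothing about relationships among taxa.
C5: derived state '1' in Beta, Delta, Eta, and Theta only — synapomorphy for {Beta, Delta, Eta, Theta}.
C6 (derived state '1') is shared by Beta and Delta — a synapomorphy uniting that clade.
Most parsimonious ingroup topology: (((Eta,Theta),(Delta,Beta)),Zeta).
Zeta is sister to the clade containing all other ingroup taxa, so it is the earliest-diverging (most basal) ingroup lineage.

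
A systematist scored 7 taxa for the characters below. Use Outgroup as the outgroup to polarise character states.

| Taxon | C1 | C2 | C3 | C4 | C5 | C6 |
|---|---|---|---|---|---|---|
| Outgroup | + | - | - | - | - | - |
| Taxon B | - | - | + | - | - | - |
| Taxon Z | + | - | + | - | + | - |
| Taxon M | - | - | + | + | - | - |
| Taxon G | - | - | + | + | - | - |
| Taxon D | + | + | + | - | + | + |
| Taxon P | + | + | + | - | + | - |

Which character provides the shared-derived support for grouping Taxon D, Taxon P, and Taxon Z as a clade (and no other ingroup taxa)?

C5

Character polarity is set by the outgroup: the derived state is whichever differs from the outgroup's state, so for C1 the derived state is '-', and for the remaining characters it is '+'.
C1 (derived state '-') is shared by Taxon B, Taxon G, and Taxon M — a synapomorphy uniting that clade.
Only Taxon D and Taxon P show the derived state '+' for C2, supporting them as a clade.
All ingroup taxa share the derived state '+' for C3; it defines the ingroup but does not resolve relationships within it.
Only Taxon G and Taxon M show the derived state '+' for C4, supporting them as a clade.
C5 (derived state '+') is shared by Taxon D, Taxon P, and Taxon Z — a synapomorphy uniting that clade.
C6 (derived state '+') is unique to Taxon D (autapomorphy; uninformative for grouping).
Most parsimonious ingroup topology: ((Taxon B,(Taxon M,Taxon G)),(Taxon Z,(Taxon D,Taxon P))).
The clade {Taxon D, Taxon P, Taxon Z} is supported by C5: its derived state '+' occurs in exactly those taxa and in no other taxon (including the outgroup).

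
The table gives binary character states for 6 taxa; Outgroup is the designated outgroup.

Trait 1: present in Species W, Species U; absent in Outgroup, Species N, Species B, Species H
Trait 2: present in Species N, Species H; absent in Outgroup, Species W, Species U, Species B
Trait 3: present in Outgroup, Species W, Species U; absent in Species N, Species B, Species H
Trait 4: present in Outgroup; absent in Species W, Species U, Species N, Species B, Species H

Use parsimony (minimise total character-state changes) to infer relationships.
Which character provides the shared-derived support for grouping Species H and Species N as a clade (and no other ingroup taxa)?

Trait 2

Character polarity is set by the outgroup: the derived state is whichever differs from the outgroup's state, so for Trait 3, Trait 4 the derived state is 'absent', and for the remaining characters it is 'present'.
Only Species U and Species W show the derived state 'present' for Trait 1, supporting them as a clade.
Trait 2: derived state 'present' in Species H and Species N only — synapomorphy for {Species H, Species N}.
Trait 3 (derived state 'absent') is shared by Species B, Species H, and Species N — a synapomorphy uniting that clade.
Trait 4 (derived state 'absent') is shared by all ingroup taxa — unites the whole ingroup.
Most parsimonious ingroup topology: ((Species W,Species U),((Species N,Species H),Species B)).
The clade {Species H, Species N} is supported by Trait 2: its derived state 'present' occurs in exactly those taxa and in no other taxon (including the outgroup).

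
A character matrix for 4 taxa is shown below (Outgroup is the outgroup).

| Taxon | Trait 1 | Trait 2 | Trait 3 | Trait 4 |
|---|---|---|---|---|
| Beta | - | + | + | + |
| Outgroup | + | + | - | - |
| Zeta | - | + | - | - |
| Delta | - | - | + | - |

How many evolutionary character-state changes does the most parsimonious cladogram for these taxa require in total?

Character polarity is set by the outgroup: the derived state is whichever differs from the outgroup's state, so for Trait 1, Trait 2 the derived state is '-', and for the remaining characters it is '+'.
All ingroup taxa share the derived state '-' for Trait 1; it defines the ingroup but does not resolve relationships within it.
Trait 2 (derived state '-') is unique to Delta (autapomorphy; uninformative for grouping).
Trait 3 (derived state '+') is shared by Beta and Delta — a synapomorphy uniting that clade.
Trait 4: derived state '+' in Beta only — an autapomorphy, so it tells us nothing about relationships among taxa.
Most parsimonious ingroup topology: ((Beta,Delta),Zeta).
Changes per character on this tree: Trait 1: 1; Trait 2: 1; Trait 3: 1; Trait 4: 1.
Total = 4.

4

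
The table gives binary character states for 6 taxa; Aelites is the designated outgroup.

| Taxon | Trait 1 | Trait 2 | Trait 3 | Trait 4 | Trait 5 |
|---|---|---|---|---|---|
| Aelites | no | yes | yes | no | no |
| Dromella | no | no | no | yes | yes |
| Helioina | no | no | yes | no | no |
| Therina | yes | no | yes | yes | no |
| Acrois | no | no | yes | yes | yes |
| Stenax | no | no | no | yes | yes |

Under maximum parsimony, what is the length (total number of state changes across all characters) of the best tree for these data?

Character polarity is set by the outgroup: the derived state is whichever differs from the outgroup's state, so for Trait 2, Trait 3 the derived state is 'no', and for the remaining characters it is 'yes'.
Trait 1 (derived state 'yes') is unique to Therina (autapomorphy; uninformative for grouping).
All ingroup taxa share the derived state 'no' for Trait 2; it defines the ingroup but does not resolve relationships within it.
Only Dromella and Stenax show the derived state 'no' for Trait 3, supporting them as a clade.
Trait 4 (derived state 'yes') is shared by Acrois, Dromella, Stenax, and Therina — a synapomorphy uniting that clade.
Trait 5 (derived state 'yes') is shared by Acrois, Dromella, and Stenax — a synapomorphy uniting that clade.
Most parsimonious ingroup topology: ((((Dromella,Stenax),Acrois),Therina),Helioina).
Changes per character on this tree: Trait 1: 1; Trait 2: 1; Trait 3: 1; Trait 4: 1; Trait 5: 1.
Total = 5.

5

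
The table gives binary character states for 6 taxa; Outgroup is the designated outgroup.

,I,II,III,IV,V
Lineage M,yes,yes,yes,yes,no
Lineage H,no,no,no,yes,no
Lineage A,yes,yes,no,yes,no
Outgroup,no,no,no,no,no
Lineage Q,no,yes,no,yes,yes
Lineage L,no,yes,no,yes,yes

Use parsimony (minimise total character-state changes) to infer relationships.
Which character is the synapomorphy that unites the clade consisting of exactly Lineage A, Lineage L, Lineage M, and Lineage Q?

The outgroup has state 'no' for every character, so 'yes' is the derived state throughout.
I: derived state 'yes' in Lineage A and Lineage M only — synapomorphy for {Lineage A, Lineage M}.
II: derived state 'yes' in Lineage A, Lineage L, Lineage M, and Lineage Q only — synapomorphy for {Lineage A, Lineage L, Lineage M, Lineage Q}.
III (derived state 'yes') is unique to Lineage M (autapomorphy; uninformative for grouping).
All ingroup taxa share the derived state 'yes' for IV; it defines the ingroup but does not resolve relationships within it.
V (derived state 'yes') is shared by Lineage L and Lineage Q — a synapomorphy uniting that clade.
Most parsimonious ingroup topology: (((Lineage Q,Lineage L),(Lineage M,Lineage A)),Lineage H).
The clade {Lineage A, Lineage L, Lineage M, Lineage Q} is supported by II: its derived state 'yes' occurs in exactly those taxa and in no other taxon (including the outgroup).

II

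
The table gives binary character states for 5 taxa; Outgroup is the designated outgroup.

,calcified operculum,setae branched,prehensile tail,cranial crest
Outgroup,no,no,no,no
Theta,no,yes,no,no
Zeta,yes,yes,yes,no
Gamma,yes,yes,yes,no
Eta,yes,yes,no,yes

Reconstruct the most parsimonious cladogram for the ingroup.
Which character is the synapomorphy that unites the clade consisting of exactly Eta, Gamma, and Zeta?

calcified operculum

The outgroup has state 'no' for every character, so 'yes' is the derived state throughout.
calcified operculum: derived state 'yes' in Eta, Gamma, and Zeta only — synapomorphy for {Eta, Gamma, Zeta}.
setae branched (derived state 'yes') is shared by all ingroup taxa — unites the whole ingroup.
prehensile tail (derived state 'yes') is shared by Gamma and Zeta — a synapomorphy uniting that clade.
cranial crest (derived state 'yes') is unique to Eta (autapomorphy; uninformative for grouping).
Most parsimonious ingroup topology: (Theta,((Zeta,Gamma),Eta)).
The clade {Eta, Gamma, Zeta} is supported by calcified operculum: its derived state 'yes' occurs in exactly those taxa and in no other taxon (including the outgroup).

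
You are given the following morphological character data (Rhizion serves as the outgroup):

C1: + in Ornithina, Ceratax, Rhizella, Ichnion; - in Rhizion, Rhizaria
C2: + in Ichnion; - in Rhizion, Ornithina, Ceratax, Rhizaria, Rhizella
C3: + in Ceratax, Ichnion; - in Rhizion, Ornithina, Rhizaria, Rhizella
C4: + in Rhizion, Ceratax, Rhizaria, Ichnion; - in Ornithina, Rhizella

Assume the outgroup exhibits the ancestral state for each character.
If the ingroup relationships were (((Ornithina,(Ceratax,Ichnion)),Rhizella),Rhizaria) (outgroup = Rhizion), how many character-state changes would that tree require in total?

5

Map each character onto (((Ornithina,(Ceratax,Ichnion)),Rhizella),Rhizaria) (rooted by Rhizion) and count the minimum state changes it requires (Fitch parsimony):
C1: 1; C2: 1; C3: 1; C4: 2.
Total tree length = 5.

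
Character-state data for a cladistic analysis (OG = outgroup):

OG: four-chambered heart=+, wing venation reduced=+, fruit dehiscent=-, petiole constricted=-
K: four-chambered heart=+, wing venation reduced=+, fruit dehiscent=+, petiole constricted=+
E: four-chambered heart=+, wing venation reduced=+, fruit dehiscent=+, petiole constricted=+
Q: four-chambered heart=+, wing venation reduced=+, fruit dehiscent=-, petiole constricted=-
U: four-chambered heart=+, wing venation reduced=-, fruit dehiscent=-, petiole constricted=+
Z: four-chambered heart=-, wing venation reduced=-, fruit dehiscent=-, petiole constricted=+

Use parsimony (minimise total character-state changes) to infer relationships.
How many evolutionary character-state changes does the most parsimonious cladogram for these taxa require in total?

4

Character polarity is set by the outgroup: the derived state is whichever differs from the outgroup's state, so for four-chambered heart, wing venation reduced the derived state is '-', and for the remaining characters it is '+'.
four-chambered heart (derived state '-') is unique to Z (autapomorphy; uninformative for grouping).
Only U and Z show the derived state '-' for wing venation reduced, supporting them as a clade.
fruit dehiscent (derived state '+') is shared by E and K — a synapomorphy uniting that clade.
petiole constricted (derived state '+') is shared by E, K, U, and Z — a synapomorphy uniting that clade.
Most parsimonious ingroup topology: (((K,E),(U,Z)),Q).
Changes per character on this tree: four-chambered heart: 1; wing venation reduced: 1; fruit dehiscent: 1; petiole constricted: 1.
Total = 4.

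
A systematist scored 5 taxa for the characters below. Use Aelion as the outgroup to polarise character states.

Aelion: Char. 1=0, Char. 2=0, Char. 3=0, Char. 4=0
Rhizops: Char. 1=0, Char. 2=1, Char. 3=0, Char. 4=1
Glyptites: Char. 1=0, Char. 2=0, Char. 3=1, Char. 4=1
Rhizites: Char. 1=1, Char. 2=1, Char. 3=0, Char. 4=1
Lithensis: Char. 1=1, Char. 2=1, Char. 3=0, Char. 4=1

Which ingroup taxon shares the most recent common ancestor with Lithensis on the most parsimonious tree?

The outgroup has state '0' for every character, so '1' is the derived state throughout.
Only Lithensis and Rhizites show the derived state '1' for Char. 1, supporting them as a clade.
Char. 2: derived state '1' in Lithensis, Rhizites, and Rhizops only — synapomorphy for {Lithensis, Rhizites, Rhizops}.
Char. 3 (derived state '1') is unique to Glyptites (autapomorphy; uninformative for grouping).
Char. 4 (derived state '1') is shared by all ingroup taxa — unites the whole ingroup.
Most parsimonious ingroup topology: ((Rhizops,(Rhizites,Lithensis)),Glyptites).
Lithensis and Rhizites form a cherry on this tree, so they are sister taxa.

Rhizites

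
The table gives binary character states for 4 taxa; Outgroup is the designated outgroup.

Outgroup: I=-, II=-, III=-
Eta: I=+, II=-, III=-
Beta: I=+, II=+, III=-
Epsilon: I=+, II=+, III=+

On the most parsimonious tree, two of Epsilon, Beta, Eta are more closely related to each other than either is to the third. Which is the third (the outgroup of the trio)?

Eta

The outgroup has state '-' for every character, so '+' is the derived state throughout.
All ingroup taxa share the derived state '+' for I; it defines the ingroup but does not resolve relationships within it.
II (derived state '+') is shared by Beta and Epsilon — a synapomorphy uniting that clade.
III (derived state '+') is unique to Epsilon (autapomorphy; uninformative for grouping).
Most parsimonious ingroup topology: (Eta,(Beta,Epsilon)).
Beta and Epsilon share a more recent common ancestor with each other than either does with Eta, so Eta is the least closely related of the three.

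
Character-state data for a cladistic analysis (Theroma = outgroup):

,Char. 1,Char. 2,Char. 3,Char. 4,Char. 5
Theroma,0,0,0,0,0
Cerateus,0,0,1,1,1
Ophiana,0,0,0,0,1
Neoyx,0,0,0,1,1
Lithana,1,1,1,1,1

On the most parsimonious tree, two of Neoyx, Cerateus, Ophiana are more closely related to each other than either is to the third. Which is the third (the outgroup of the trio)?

Ophiana

The outgroup has state '0' for every character, so '1' is the derived state throughout.
Char. 1 (derived state '1') is unique to Lithana (autapomorphy; uninformative for grouping).
Char. 2: derived state '1' in Lithana only — an autapomorphy, so it tells us nothing about relationships among taxa.
Only Cerateus and Lithana show the derived state '1' for Char. 3, supporting them as a clade.
Char. 4: derived state '1' in Cerateus, Lithana, and Neoyx only — synapomorphy for {Cerateus, Lithana, Neoyx}.
All ingroup taxa share the derived state '1' for Char. 5; it defines the ingroup but does not resolve relationships within it.
Most parsimonious ingroup topology: (((Cerateus,Lithana),Neoyx),Ophiana).
Neoyx and Cerateus share a more recent common ancestor with each other than either does with Ophiana, so Ophiana is the least closely related of the three.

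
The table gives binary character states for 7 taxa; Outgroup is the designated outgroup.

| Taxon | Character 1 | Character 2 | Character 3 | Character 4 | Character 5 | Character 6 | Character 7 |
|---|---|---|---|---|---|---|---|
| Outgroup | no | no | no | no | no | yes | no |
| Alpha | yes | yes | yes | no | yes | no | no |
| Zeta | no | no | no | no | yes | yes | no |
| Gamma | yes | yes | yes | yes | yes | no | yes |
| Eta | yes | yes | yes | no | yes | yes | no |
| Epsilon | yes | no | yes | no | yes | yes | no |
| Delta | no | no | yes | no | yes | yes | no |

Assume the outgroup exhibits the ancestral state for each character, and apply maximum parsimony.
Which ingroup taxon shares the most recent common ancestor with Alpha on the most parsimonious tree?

Character polarity is set by the outgroup: the derived state is whichever differs from the outgroup's state, so for Character 6 the derived state is 'no', and for the remaining characters it is 'yes'.
Character 1 (derived state 'yes') is shared by Alpha, Epsilon, Eta, and Gamma — a synapomorphy uniting that clade.
Only Alpha, Eta, and Gamma show the derived state 'yes' for Character 2, supporting them as a clade.
Character 3 (derived state 'yes') is shared by Alpha, Delta, Epsilon, Eta, and Gamma — a synapomorphy uniting that clade.
Character 4 (derived state 'yes') is unique to Gamma (autapomorphy; uninformative for grouping).
Character 5 (derived state 'yes') is shared by all ingroup taxa — unites the whole ingroup.
Character 6 (derived state 'no') is shared by Alpha and Gamma — a synapomorphy uniting that clade.
Character 7: derived state 'yes' in Gamma only — an autapomorphy, so it tells us nothing about relationships among taxa.
Most parsimonious ingroup topology: (((((Alpha,Gamma),Eta),Epsilon),Delta),Zeta).
Alpha and Gamma form a cherry on this tree, so they are sister taxa.

Gamma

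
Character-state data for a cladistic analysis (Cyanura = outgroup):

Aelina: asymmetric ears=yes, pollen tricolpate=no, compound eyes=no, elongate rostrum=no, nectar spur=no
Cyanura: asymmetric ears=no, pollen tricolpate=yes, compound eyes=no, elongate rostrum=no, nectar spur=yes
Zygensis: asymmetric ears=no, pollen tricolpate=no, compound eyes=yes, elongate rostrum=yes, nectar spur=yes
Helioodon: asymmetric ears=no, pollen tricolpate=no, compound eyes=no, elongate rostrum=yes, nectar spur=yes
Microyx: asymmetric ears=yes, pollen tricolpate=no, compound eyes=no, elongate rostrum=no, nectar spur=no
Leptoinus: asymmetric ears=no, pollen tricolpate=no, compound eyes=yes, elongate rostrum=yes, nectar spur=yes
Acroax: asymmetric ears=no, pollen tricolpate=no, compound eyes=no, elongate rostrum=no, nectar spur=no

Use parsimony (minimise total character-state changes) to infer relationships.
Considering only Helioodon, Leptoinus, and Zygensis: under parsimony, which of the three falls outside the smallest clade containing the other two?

Character polarity is set by the outgroup: the derived state is whichever differs from the outgroup's state, so for pollen tricolpate, nectar spur the derived state is 'no', and for the remaining characters it is 'yes'.
asymmetric ears (derived state 'yes') is shared by Aelina and Microyx — a synapomorphy uniting that clade.
pollen tricolpate (derived state 'no') is shared by all ingroup taxa — unites the whole ingroup.
Only Leptoinus and Zygensis show the derived state 'yes' for compound eyes, supporting them as a clade.
elongate rostrum (derived state 'yes') is shared by Helioodon, Leptoinus, and Zygensis — a synapomorphy uniting that clade.
nectar spur (derived state 'no') is shared by Acroax, Aelina, and Microyx — a synapomorphy uniting that clade.
Most parsimonious ingroup topology: (((Leptoinus,Zygensis),Helioodon),((Microyx,Aelina),Acroax)).
Leptoinus and Zygensis share a more recent common ancestor with each other than either does with Helioodon, so Helioodon is the least closely related of the three.

Helioodon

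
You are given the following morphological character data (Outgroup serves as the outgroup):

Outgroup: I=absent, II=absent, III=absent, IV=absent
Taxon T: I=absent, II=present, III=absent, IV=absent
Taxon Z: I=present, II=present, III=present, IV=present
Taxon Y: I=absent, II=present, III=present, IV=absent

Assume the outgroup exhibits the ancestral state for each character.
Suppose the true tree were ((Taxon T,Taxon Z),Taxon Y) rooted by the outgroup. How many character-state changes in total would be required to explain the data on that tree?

Map each character onto ((Taxon T,Taxon Z),Taxon Y) (rooted by Outgroup) and count the minimum state changes it requires (Fitch parsimony):
I: 1; II: 1; III: 2; IV: 1.
Total tree length = 5.

5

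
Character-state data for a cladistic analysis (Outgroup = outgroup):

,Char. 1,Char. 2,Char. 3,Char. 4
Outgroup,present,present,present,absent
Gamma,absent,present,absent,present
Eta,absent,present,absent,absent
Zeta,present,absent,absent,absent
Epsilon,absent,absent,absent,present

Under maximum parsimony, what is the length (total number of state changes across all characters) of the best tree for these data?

Character polarity is set by the outgroup: the derived state is whichever differs from the outgroup's state, so for Char. 1, Char. 2, Char. 3 the derived state is 'absent', and for the remaining characters it is 'present'.
Char. 1 (derived state 'absent') is shared by Epsilon, Eta, and Gamma — a synapomorphy uniting that clade.
Char. 2 (state 'absent') occurs in Epsilon and Zeta but conflicts with the nesting implied by the other characters — most parsimoniously interpreted as homoplasy.
All ingroup taxa share the derived state 'absent' for Char. 3; it defines the ingroup but does not resolve relationships within it.
Only Epsilon and Gamma show the derived state 'present' for Char. 4, supporting them as a clade.
Most parsimonious ingroup topology: (((Gamma,Epsilon),Eta),Zeta).
Changes per character on this tree: Char. 1: 1; Char. 2: 2; Char. 3: 1; Char. 4: 1.
Total = 5.

5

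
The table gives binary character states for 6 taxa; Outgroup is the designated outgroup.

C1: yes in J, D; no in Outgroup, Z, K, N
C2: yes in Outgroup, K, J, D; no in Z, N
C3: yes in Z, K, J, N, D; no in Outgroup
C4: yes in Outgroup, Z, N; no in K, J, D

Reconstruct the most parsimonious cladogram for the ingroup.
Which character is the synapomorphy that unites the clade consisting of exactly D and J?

Character polarity is set by the outgroup: the derived state is whichever differs from the outgroup's state, so for C2, C4 the derived state is 'no', and for the remaining characters it is 'yes'.
Only D and J show the derived state 'yes' for C1, supporting them as a clade.
C2 (derived state 'no') is shared by N and Z — a synapomorphy uniting that clade.
C3 (derived state 'yes') is shared by all ingroup taxa — unites the whole ingroup.
C4 (derived state 'no') is shared by D, J, and K — a synapomorphy uniting that clade.
Most parsimonious ingroup topology: ((Z,N),(K,(J,D))).
The clade {D, J} is supported by C1: its derived state 'yes' occurs in exactly those taxa and in no other taxon (including the outgroup).

C1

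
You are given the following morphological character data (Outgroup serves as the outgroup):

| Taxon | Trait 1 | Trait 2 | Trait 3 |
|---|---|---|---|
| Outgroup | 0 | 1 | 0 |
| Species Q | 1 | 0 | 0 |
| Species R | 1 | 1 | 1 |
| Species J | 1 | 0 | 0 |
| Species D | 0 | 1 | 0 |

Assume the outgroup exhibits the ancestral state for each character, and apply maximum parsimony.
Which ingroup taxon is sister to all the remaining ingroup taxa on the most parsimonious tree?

Character polarity is set by the outgroup: the derived state is whichever differs from the outgroup's state, so for Trait 2 the derived state is '0', and for the remaining characters it is '1'.
Trait 1: derived state '1' in Species J, Species Q, and Species R only — synapomorphy for {Species J, Species Q, Species R}.
Trait 2: derived state '0' in Species J and Species Q only — synapomorphy for {Species J, Species Q}.
Trait 3: derived state '1' in Species R only — an autapomorphy, so it tells us nothing about relationships among taxa.
Most parsimonious ingroup topology: (((Species Q,Species J),Species R),Species D).
Species D is sister to the clade containing all other ingroup taxa, so it is the earliest-diverging (most basal) ingroup lineage.

Species D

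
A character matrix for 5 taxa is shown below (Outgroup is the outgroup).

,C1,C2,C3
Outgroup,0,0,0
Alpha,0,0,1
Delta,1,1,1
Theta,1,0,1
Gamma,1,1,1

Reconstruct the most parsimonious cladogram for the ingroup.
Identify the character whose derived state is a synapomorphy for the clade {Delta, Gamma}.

C2

The outgroup has state '0' for every character, so '1' is the derived state throughout.
Only Delta, Gamma, and Theta show the derived state '1' for C1, supporting them as a clade.
Only Delta and Gamma show the derived state '1' for C2, supporting them as a clade.
C3 (derived state '1') is shared by all ingroup taxa — unites the whole ingroup.
Most parsimonious ingroup topology: (Alpha,((Delta,Gamma),Theta)).
The clade {Delta, Gamma} is supported by C2: its derived state '1' occurs in exactly those taxa and in no other taxon (including the outgroup).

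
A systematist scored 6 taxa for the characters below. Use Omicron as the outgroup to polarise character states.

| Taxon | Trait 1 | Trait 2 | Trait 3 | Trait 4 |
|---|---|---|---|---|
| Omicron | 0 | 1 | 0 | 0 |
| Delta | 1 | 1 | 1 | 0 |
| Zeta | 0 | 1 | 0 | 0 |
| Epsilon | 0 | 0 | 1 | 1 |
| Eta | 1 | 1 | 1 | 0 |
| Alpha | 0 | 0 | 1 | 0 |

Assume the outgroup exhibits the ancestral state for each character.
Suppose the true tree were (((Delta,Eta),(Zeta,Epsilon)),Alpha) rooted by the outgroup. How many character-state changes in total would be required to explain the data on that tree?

Map each character onto (((Delta,Eta),(Zeta,Epsilon)),Alpha) (rooted by Omicron) and count the minimum state changes it requires (Fitch parsimony):
Trait 1: 1; Trait 2: 2; Trait 3: 2; Trait 4: 1.
Total tree length = 6.

6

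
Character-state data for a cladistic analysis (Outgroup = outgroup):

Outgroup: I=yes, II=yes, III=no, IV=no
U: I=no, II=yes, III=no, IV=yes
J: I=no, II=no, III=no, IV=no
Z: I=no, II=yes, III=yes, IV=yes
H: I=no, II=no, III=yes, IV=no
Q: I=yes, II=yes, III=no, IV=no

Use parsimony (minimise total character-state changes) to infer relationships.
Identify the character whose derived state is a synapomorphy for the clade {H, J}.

II

Character polarity is set by the outgroup: the derived state is whichever differs from the outgroup's state, so for I, II the derived state is 'no', and for the remaining characters it is 'yes'.
I (derived state 'no') is shared by H, J, U, and Z — a synapomorphy uniting that clade.
II (derived state 'no') is shared by H and J — a synapomorphy uniting that clade.
III (state 'yes') occurs in H and Z but conflicts with the nesting implied by the other characters — most parsimoniously interpreted as homoplasy.
Only U and Z show the derived state 'yes' for IV, supporting them as a clade.
Most parsimonious ingroup topology: (((U,Z),(J,H)),Q).
The clade {H, J} is supported by II: its derived state 'no' occurs in exactly those taxa and in no other taxon (including the outgroup).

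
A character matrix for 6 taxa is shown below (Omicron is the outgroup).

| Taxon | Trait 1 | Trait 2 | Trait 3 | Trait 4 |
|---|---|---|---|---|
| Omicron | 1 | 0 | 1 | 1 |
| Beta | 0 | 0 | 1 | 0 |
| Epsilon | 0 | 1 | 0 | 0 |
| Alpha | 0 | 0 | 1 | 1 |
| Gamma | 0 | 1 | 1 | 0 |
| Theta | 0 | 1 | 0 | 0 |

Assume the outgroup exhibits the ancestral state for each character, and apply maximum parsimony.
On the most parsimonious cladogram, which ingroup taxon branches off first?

Alpha

Character polarity is set by the outgroup: the derived state is whichever differs from the outgroup's state, so for Trait 1, Trait 3, Trait 4 the derived state is '0', and for the remaining characters it is '1'.
All ingroup taxa share the derived state '0' for Trait 1; it defines the ingroup but does not resolve relationships within it.
Trait 2 (derived state '1') is shared by Epsilon, Gamma, and Theta — a synapomorphy uniting that clade.
Trait 3: derived state '0' in Epsilon and Theta only — synapomorphy for {Epsilon, Theta}.
Trait 4 (derived state '0') is shared by Beta, Epsilon, Gamma, and Theta — a synapomorphy uniting that clade.
Most parsimonious ingroup topology: ((Beta,((Epsilon,Theta),Gamma)),Alpha).
Alpha is sister to the clade containing all other ingroup taxa, so it is the earliest-diverging (most basal) ingroup lineage.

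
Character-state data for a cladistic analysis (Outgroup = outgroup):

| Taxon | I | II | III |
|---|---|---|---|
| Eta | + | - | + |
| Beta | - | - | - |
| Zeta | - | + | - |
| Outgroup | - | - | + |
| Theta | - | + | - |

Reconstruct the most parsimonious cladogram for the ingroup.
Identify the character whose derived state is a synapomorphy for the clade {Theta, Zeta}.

II

Character polarity is set by the outgroup: the derived state is whichever differs from the outgroup's state, so for III the derived state is '-', and for the remaining characters it is '+'.
I: derived state '+' in Eta only — an autapomorphy, so it tells us nothing about relationships among taxa.
Only Theta and Zeta show the derived state '+' for II, supporting them as a clade.
III (derived state '-') is shared by Beta, Theta, and Zeta — a synapomorphy uniting that clade.
Most parsimonious ingroup topology: ((Beta,(Zeta,Theta)),Eta).
The clade {Theta, Zeta} is supported by II: its derived state '+' occurs in exactly those taxa and in no other taxon (including the outgroup).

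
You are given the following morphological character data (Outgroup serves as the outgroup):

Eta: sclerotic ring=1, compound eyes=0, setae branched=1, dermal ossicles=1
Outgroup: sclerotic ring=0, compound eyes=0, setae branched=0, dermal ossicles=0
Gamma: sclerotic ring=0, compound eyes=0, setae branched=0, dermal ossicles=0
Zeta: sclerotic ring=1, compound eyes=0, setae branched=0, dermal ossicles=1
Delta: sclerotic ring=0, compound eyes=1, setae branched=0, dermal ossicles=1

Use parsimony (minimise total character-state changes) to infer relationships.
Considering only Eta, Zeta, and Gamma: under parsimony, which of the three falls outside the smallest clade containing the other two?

Gamma

The outgroup has state '0' for every character, so '1' is the derived state throughout.
sclerotic ring: derived state '1' in Eta and Zeta only — synapomorphy for {Eta, Zeta}.
compound eyes: derived state '1' in Delta only — an autapomorphy, so it tells us nothing about relationships among taxa.
setae branched: derived state '1' in Eta only — an autapomorphy, so it tells us nothing about relationships among taxa.
dermal ossicles: derived state '1' in Delta, Eta, and Zeta only — synapomorphy for {Delta, Eta, Zeta}.
Most parsimonious ingroup topology: (Gamma,(Delta,(Zeta,Eta))).
Eta and Zeta share a more recent common ancestor with each other than either does with Gamma, so Gamma is the least closely related of the three.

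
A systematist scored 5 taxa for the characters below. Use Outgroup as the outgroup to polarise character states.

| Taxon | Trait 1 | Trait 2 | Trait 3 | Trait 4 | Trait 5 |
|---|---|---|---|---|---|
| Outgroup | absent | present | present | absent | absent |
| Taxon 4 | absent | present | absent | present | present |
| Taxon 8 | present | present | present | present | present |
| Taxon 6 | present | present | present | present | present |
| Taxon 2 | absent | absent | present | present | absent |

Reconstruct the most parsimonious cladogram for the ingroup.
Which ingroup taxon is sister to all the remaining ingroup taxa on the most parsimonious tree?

Taxon 2

Character polarity is set by the outgroup: the derived state is whichever differs from the outgroup's state, so for Trait 2, Trait 3 the derived state is 'absent', and for the remaining characters it is 'present'.
Only Taxon 6 and Taxon 8 show the derived state 'present' for Trait 1, supporting them as a clade.
Trait 2 (derived state 'absent') is unique to Taxon 2 (autapomorphy; uninformative for grouping).
Trait 3 (derived state 'absent') is unique to Taxon 4 (autapomorphy; uninformative for grouping).
Trait 4 (derived state 'present') is shared by all ingroup taxa — unites the whole ingroup.
Trait 5 (derived state 'present') is shared by Taxon 4, Taxon 6, and Taxon 8 — a synapomorphy uniting that clade.
Most parsimonious ingroup topology: ((Taxon 4,(Taxon 8,Taxon 6)),Taxon 2).
Taxon 2 is sister to the clade containing all other ingroup taxa, so it is the earliest-diverging (most basal) ingroup lineage.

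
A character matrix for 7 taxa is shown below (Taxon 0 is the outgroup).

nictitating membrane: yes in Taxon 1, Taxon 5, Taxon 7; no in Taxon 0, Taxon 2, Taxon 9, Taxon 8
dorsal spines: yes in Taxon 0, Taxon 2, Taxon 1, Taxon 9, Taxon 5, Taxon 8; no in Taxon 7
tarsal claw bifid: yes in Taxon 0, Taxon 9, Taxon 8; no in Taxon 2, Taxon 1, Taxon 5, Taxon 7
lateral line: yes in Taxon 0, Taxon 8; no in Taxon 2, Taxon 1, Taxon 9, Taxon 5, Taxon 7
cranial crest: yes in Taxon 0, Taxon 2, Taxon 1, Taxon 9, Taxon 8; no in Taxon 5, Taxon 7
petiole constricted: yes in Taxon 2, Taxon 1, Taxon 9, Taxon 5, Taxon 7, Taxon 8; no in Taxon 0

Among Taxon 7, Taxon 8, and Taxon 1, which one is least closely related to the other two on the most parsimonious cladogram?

Character polarity is set by the outgroup: the derived state is whichever differs from the outgroup's state, so for dorsal spines, tarsal claw bifid, lateral line, cranial crest the derived state is 'no', and for the remaining characters it is 'yes'.
Only Taxon 1, Taxon 5, and Taxon 7 show the derived state 'yes' for nictitating membrane, supporting them as a clade.
dorsal spines (derived state 'no') is unique to Taxon 7 (autapomorphy; uninformative for grouping).
tarsal claw bifid (derived state 'no') is shared by Taxon 1, Taxon 2, Taxon 5, and Taxon 7 — a synapomorphy uniting that clade.
lateral line (derived state 'no') is shared by Taxon 1, Taxon 2, Taxon 5, Taxon 7, and Taxon 9 — a synapomorphy uniting that clade.
Only Taxon 5 and Taxon 7 show the derived state 'no' for cranial crest, supporting them as a clade.
All ingroup taxa share the derived state 'yes' for petiole constricted; it defines the ingroup but does not resolve relationships within it.
Most parsimonious ingroup topology: (((Taxon 2,(Taxon 1,(Taxon 5,Taxon 7))),Taxon 9),Taxon 8).
Taxon 1 and Taxon 7 share a more recent common ancestor with each other than either does with Taxon 8, so Taxon 8 is the least closely related of the three.

Taxon 8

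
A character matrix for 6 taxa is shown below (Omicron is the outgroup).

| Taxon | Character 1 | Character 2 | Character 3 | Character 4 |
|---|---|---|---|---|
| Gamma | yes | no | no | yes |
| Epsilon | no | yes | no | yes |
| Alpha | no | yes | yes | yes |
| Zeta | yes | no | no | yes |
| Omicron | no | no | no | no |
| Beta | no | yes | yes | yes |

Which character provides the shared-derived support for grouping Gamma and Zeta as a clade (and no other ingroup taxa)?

The outgroup has state 'no' for every character, so 'yes' is the derived state throughout.
Character 1 (derived state 'yes') is shared by Gamma and Zeta — a synapomorphy uniting that clade.
Character 2 (derived state 'yes') is shared by Alpha, Beta, and Epsilon — a synapomorphy uniting that clade.
Only Alpha and Beta show the derived state 'yes' for Character 3, supporting them as a clade.
Character 4 (derived state 'yes') is shared by all ingroup taxa — unites the whole ingroup.
Most parsimonious ingroup topology: ((Zeta,Gamma),((Beta,Alpha),Epsilon)).
The clade {Gamma, Zeta} is supported by Character 1: its derived state 'yes' occurs in exactly those taxa and in no other taxon (including the outgroup).

Character 1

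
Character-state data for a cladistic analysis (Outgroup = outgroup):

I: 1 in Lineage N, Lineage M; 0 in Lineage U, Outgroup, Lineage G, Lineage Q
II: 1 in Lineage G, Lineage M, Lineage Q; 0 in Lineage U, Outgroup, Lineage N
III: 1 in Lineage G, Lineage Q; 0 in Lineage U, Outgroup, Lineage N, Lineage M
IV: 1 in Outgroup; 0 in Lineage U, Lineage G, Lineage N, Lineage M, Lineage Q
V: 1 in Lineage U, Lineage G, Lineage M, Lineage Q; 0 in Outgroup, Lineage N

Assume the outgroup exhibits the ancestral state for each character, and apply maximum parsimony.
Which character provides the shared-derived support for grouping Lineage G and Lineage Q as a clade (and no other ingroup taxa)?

III

Character polarity is set by the outgroup: the derived state is whichever differs from the outgroup's state, so for IV the derived state is '0', and for the remaining characters it is '1'.
I groups Lineage M and Lineage N, which is incompatible with the clades supported by the remaining characters; treating it as convergent (homoplasy) costs fewer steps than any alternative tree.
Only Lineage G, Lineage M, and Lineage Q show the derived state '1' for II, supporting them as a clade.
III: derived state '1' in Lineage G and Lineage Q only — synapomorphy for {Lineage G, Lineage Q}.
IV (derived state '0') is shared by all ingroup taxa — unites the whole ingroup.
Only Lineage G, Lineage M, Lineage Q, and Lineage U show the derived state '1' for V, supporting them as a clade.
Most parsimonious ingroup topology: ((((Lineage G,Lineage Q),Lineage M),Lineage U),Lineage N).
The clade {Lineage G, Lineage Q} is supported by III: its derived state '1' occurs in exactly those taxa and in no other taxon (including the outgroup).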